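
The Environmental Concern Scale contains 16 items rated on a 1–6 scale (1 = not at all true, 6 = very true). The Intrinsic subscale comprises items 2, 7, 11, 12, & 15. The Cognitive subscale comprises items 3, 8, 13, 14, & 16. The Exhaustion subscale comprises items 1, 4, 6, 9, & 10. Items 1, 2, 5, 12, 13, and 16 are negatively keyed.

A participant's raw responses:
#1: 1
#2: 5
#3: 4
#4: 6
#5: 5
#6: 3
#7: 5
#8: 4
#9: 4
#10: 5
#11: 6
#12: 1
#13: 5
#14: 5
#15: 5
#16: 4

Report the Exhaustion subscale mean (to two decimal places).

Exhaustion items: 1, 4, 6, 9, 10.
Of these, item 1 is negatively keyed; reverse-coded value = 7 − response.
  item 1: 7 − 1 = 6
  item 4: 6
  item 6: 3
  item 9: 4
  item 10: 5
Sum = 6 + 6 + 3 + 4 + 5 = 24
Mean = 24 / 5 = 4.80

4.80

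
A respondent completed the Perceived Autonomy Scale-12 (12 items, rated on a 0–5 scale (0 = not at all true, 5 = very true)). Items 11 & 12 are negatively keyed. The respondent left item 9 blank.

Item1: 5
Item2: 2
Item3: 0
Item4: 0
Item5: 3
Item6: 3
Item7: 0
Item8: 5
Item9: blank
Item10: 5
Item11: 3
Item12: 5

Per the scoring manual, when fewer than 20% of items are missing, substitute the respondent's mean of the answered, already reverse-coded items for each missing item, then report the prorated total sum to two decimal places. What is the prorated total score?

Reverse-coded (reversed = (0+5) − raw = 5 − raw):
  item 11: 5 − 3 = 2
  item 12: 5 − 5 = 0
Completed scored items (11 of 12): 5, 2, 0, 0, 3, 3, 0, 5, 5, 2, 0; sum = 25.
Person mean = 25 / 11 ≈ 2.2727
Prorated total = (25 / 11) × 12 = 27.27 (to 2 dp)

27.27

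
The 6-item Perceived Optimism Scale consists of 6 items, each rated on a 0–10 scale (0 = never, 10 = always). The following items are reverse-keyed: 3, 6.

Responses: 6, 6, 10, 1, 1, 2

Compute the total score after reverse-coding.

22

Raw sum = 26. Reverse-keyed items: 3, 6; their raw sum = 12.
Each reversal replaces raw with 10 − raw, changing the total by 10 − 2·raw per item.
Total = 26 + 2·10 − 2·12 = 26 + 20 − 24 = 22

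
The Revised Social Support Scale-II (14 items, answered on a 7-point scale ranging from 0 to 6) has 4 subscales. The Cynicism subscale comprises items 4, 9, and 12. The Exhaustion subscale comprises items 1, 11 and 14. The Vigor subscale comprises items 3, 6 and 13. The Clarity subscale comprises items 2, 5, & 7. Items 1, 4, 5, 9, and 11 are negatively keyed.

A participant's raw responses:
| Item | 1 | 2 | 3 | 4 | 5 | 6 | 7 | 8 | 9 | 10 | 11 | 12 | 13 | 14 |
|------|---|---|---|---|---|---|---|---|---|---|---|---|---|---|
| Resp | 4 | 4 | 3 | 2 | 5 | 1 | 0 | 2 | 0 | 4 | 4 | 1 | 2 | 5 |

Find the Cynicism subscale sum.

11

Cynicism items: 4, 9, 12.
Of these, items 4 & 9 are negatively keyed; on a 0–6 scale, reversed = 6 − raw.
  item 4: 6 − 2 = 4
  item 9: 6 − 0 = 6
  item 12: 1
Sum = 4 + 6 + 1 = 11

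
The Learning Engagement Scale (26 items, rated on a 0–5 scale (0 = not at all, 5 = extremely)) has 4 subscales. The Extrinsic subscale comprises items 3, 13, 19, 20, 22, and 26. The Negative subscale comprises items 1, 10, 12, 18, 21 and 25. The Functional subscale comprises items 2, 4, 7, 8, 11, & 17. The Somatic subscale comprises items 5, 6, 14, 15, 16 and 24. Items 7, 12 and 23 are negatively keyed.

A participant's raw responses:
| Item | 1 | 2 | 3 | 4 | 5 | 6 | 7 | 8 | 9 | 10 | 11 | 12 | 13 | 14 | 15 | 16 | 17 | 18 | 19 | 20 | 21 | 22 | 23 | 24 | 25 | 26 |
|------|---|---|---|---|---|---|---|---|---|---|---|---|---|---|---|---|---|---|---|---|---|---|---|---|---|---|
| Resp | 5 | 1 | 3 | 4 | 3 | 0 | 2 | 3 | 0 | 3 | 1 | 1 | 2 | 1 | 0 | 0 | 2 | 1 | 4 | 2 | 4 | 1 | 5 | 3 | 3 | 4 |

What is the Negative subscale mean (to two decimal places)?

Negative items: 1, 10, 12, 18, 21, 25.
Of these, item 12 is negatively keyed; on a 0–5 scale, reversed = 5 − raw.
  item 1: 5
  item 10: 3
  item 12: 5 − 1 = 4
  item 18: 1
  item 21: 4
  item 25: 3
Sum = 5 + 3 + 4 + 1 + 4 + 3 = 20
Mean = 20 / 6 = 3.33

3.33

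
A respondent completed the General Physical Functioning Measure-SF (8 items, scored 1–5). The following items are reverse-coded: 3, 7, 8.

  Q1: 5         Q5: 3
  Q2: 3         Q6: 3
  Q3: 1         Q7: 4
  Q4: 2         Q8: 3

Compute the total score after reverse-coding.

26

Reversing items 3, 7, & 8 with 6 − raw:
Total = 5 + 3 + (6−1) + 2 + 3 + 3 + (6−4) + (6−3)
      = 5 + 3 + 5 + 2 + 3 + 3 + 2 + 3 = 26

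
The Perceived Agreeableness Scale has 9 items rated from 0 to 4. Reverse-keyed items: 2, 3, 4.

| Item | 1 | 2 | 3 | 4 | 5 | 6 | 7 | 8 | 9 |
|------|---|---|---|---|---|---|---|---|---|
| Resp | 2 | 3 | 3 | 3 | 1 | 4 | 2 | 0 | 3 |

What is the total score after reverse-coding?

15

Apply reverse scoring (reversed = (0+4) − raw = 4 − raw):
  item 2: 4 − 3 = 1
  item 3: 4 − 3 = 1
  item 4: 4 − 3 = 1
Scored items: 2, 1, 1, 1, 1, 4, 2, 0, 3
Total = 2 + 1 + 1 + 1 + 1 + 4 + 2 + 0 + 3 = 15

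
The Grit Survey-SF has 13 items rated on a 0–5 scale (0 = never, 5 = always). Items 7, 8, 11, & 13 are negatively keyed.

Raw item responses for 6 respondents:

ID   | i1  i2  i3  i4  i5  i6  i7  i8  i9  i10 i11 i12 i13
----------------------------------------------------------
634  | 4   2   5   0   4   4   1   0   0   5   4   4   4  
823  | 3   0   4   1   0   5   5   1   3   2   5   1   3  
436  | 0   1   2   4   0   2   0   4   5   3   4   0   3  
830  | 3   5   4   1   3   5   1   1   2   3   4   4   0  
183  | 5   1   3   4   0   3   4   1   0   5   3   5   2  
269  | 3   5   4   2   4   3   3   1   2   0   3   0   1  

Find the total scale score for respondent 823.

Respondent 823 raw: 3, 0, 4, 1, 0, 5, 5, 1, 3, 2, 5, 1, 3.
Reverse-coded (reverse-coded value = 5 − response):
  item 1: 3
  item 2: 0
  item 3: 4
  item 4: 1
  item 5: 0
  item 6: 5
  item 7: 5 − 5 = 0
  item 8: 5 − 1 = 4
  item 9: 3
  item 10: 2
  item 11: 5 − 5 = 0
  item 12: 1
  item 13: 5 − 3 = 2
Sum = 3 + 0 + 4 + 1 + 0 + 5 + 0 + 4 + 3 + 2 + 0 + 1 + 2 = 25

25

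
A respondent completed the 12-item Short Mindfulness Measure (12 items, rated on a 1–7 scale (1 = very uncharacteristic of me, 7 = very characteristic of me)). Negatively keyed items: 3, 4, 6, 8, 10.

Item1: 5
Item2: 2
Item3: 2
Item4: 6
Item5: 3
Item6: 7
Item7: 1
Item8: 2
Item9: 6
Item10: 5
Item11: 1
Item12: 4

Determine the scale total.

40

Reverse-coded items (reverse-coded value = 8 − response):
  item 3: 8 − 2 = 6
  item 4: 8 − 6 = 2
  item 6: 8 − 7 = 1
  item 8: 8 − 2 = 6
  item 10: 8 − 5 = 3
Scored responses: 5, 2, 6, 2, 3, 1, 1, 6, 6, 3, 1, 4
Total = 5 + 2 + 6 + 2 + 3 + 1 + 1 + 6 + 6 + 3 + 1 + 4 = 40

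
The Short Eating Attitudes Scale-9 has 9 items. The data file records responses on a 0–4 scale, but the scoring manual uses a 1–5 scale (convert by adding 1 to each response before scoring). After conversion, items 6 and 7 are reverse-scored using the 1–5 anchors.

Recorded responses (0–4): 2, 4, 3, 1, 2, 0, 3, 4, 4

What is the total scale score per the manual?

34

Convert to 1–5: 3, 5, 4, 2, 3, 1, 4, 5, 5
Reverse-coded (reverse-coded value = 6 − response):
  item 6: 6 − 1 = 5
  item 7: 6 − 4 = 2
Scored: 3, 5, 4, 2, 3, 5, 2, 5, 5
Total = 34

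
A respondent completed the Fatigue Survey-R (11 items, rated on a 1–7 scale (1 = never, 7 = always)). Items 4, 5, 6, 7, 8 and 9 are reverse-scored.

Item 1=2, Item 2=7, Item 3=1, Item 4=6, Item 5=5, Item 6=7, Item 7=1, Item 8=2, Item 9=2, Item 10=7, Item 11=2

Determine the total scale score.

44

Reversing items 4, 5, 6, 7, 8, & 9 with 8 − raw:
Total = 2 + 7 + 1 + (8−6) + (8−5) + (8−7) + (8−1) + (8−2) + (8−2) + 7 + 2
      = 2 + 7 + 1 + 2 + 3 + 1 + 7 + 6 + 6 + 7 + 2 = 44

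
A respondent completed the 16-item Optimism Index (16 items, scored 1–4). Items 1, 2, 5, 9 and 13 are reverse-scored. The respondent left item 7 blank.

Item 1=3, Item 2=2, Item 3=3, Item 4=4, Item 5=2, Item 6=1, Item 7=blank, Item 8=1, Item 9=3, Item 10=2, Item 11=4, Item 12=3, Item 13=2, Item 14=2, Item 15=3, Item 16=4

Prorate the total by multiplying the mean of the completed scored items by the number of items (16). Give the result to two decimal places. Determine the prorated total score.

42.67

Reverse-coded (on a 1–4 scale, reversed = 5 − raw):
  item 1: 5 − 3 = 2
  item 2: 5 − 2 = 3
  item 5: 5 − 2 = 3
  item 9: 5 − 3 = 2
  item 13: 5 − 2 = 3
Completed scored items (15 of 16): 2, 3, 3, 4, 3, 1, 1, 2, 2, 4, 3, 3, 2, 3, 4; sum = 40.
Person mean = 40 / 15 ≈ 2.6667
Prorated total = (40 / 15) × 16 = 42.67 (to 2 dp)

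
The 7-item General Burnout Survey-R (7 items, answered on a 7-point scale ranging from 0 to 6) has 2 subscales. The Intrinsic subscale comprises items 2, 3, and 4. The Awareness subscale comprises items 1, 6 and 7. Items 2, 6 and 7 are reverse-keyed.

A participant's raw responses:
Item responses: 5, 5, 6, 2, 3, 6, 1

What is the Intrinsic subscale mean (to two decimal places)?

Intrinsic items: 2, 3, 4.
Of these, item 2 is reverse-keyed; on a 0–6 scale, reversed = 6 − raw.
  item 2: 6 − 5 = 1
  item 3: 6
  item 4: 2
Sum = 1 + 6 + 2 = 9
Mean = 9 / 3 = 3.00

3.00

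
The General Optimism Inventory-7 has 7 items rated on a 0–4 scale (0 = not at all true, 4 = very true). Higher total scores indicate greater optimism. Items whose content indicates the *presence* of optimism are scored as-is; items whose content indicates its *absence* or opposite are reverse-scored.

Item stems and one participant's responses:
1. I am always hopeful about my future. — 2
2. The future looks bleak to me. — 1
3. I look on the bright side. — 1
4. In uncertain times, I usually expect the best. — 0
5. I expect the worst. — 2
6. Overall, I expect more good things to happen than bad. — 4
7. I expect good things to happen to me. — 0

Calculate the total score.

12

Items 2, 5 describe the absence/opposite of optimism → reverse-score.
reversed = (0+4) − raw = 4 − raw.
  item 1: 2
  item 2: 4 − 1 = 3
  item 3: 1
  item 4: 0
  item 5: 4 − 2 = 2
  item 6: 4
  item 7: 0
Total = 2 + 3 + 1 + 0 + 2 + 4 + 0 = 12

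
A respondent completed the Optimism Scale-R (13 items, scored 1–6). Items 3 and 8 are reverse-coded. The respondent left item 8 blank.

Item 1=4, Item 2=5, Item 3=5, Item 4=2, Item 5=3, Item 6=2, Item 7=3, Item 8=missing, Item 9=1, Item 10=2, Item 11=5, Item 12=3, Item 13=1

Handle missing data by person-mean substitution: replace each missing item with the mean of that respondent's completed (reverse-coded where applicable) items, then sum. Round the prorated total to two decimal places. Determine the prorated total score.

Reverse-coded (reverse-coded value = 7 − response):
  item 3: 7 − 5 = 2
Completed scored items (12 of 13): 4, 5, 2, 2, 3, 2, 3, 1, 2, 5, 3, 1; sum = 33.
Person mean = 33 / 12 ≈ 2.7500
Prorated total = (33 / 12) × 13 = 35.75 (to 2 dp)

35.75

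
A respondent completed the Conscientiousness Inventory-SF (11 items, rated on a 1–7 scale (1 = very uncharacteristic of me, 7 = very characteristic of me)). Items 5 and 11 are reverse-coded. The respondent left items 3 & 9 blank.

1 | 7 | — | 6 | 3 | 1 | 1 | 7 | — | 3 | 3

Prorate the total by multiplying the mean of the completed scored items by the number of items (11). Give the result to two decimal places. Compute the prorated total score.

44.00

Reverse-coded (reverse-coded value = 8 − response):
  item 5: 8 − 3 = 5
  item 11: 8 − 3 = 5
Completed scored items (9 of 11): 1, 7, 6, 5, 1, 1, 7, 3, 5; sum = 36.
Person mean = 36 / 9 ≈ 4.0000
Prorated total = (36 / 9) × 11 = 44.00 (to 2 dp)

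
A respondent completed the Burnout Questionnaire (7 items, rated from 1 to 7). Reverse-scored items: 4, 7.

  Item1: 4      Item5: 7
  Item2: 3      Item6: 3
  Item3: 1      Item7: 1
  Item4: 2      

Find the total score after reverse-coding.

Raw sum = 21. Reverse-scored items: 4, 7; their raw sum = 3.
Each reversal replaces raw with 8 − raw, changing the total by 8 − 2·raw per item.
Total = 21 + 2·8 − 2·3 = 21 + 16 − 6 = 31

31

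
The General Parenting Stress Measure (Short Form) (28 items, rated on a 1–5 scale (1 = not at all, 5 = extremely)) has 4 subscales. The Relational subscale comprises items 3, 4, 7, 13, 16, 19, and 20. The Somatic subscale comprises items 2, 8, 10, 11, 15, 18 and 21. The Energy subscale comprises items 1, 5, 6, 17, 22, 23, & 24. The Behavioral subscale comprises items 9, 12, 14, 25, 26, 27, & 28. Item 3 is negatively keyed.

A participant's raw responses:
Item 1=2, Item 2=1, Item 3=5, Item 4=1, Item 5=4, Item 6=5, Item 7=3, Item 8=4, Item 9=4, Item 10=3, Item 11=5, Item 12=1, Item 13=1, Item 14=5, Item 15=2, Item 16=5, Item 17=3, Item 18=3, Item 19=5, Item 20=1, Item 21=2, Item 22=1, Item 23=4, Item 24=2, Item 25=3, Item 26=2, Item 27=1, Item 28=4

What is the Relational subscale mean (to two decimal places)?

Relational items: 3, 4, 7, 13, 16, 19, 20.
Of these, item 3 is negatively keyed; on a 1–5 scale, reversed = 6 − raw.
  item 3: 6 − 5 = 1
  item 4: 1
  item 7: 3
  item 13: 1
  item 16: 5
  item 19: 5
  item 20: 1
Sum = 1 + 1 + 3 + 1 + 5 + 5 + 1 = 17
Mean = 17 / 7 = 2.43

2.43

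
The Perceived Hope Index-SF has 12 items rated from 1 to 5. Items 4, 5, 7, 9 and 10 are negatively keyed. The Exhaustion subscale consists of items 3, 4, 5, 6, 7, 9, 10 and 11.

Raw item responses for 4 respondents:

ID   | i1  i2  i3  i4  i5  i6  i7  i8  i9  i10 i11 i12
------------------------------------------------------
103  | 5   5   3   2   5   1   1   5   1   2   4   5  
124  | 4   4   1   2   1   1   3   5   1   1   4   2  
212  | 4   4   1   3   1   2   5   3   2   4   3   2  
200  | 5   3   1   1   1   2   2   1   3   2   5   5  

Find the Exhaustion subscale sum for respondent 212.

Respondent 212 raw: 4, 4, 1, 3, 1, 2, 5, 3, 2, 4, 3, 2.
Exhaustion items: 3, 4, 5, 6, 7, 9, 10, 11.
Reverse-coded (on a 1–5 scale, reversed = 6 − raw):
  item 3: 1
  item 4: 6 − 3 = 3
  item 5: 6 − 1 = 5
  item 6: 2
  item 7: 6 − 5 = 1
  item 9: 6 − 2 = 4
  item 10: 6 − 4 = 2
  item 11: 3
Sum = 1 + 3 + 5 + 2 + 1 + 4 + 2 + 3 = 21

21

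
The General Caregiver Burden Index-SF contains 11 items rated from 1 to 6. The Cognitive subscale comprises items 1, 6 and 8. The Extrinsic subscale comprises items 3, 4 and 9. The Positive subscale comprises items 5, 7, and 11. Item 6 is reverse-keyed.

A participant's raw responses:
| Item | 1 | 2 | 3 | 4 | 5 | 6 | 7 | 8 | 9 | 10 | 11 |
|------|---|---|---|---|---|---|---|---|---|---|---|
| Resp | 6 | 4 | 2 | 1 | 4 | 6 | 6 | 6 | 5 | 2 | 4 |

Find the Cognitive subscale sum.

13

Cognitive items: 1, 6, 8.
Of these, item 6 is reverse-keyed; reverse-coded value = 7 − response.
  item 1: 6
  item 6: 7 − 6 = 1
  item 8: 6
Sum = 6 + 1 + 6 = 13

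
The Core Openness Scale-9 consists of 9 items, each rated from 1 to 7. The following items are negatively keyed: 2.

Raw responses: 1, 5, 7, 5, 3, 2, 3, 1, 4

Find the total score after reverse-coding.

Raw sum = 31. Negatively keyed items: 2; their raw sum = 5.
Each reversal replaces raw with 8 − raw, changing the total by 8 − 2·raw per item.
Total = 31 + 1·8 − 2·5 = 31 + 8 − 10 = 29

29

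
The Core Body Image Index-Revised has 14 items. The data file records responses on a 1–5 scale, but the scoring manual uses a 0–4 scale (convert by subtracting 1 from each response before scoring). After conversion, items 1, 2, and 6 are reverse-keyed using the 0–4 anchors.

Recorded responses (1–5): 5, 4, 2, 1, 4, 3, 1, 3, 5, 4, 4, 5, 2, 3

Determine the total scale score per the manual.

Convert to 0–4: 4, 3, 1, 0, 3, 2, 0, 2, 4, 3, 3, 4, 1, 2
Reverse-coded (reversed = (0+4) − raw = 4 − raw):
  item 1: 4 − 4 = 0
  item 2: 4 − 3 = 1
  item 6: 4 − 2 = 2
Scored: 0, 1, 1, 0, 3, 2, 0, 2, 4, 3, 3, 4, 1, 2
Total = 26

26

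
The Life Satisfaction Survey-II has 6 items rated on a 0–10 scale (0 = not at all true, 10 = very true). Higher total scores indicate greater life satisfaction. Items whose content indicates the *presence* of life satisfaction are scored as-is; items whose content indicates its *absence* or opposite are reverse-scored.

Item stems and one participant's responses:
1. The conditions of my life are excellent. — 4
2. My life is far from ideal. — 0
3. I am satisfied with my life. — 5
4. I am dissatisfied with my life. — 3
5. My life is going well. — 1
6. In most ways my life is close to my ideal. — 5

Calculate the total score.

32

Items 2, 4 describe the absence/opposite of life satisfaction → reverse-score.
on a 0–10 scale, reversed = 10 − raw.
  item 1: 4
  item 2: 10 − 0 = 10
  item 3: 5
  item 4: 10 − 3 = 7
  item 5: 1
  item 6: 5
Total = 4 + 10 + 5 + 7 + 1 + 5 = 32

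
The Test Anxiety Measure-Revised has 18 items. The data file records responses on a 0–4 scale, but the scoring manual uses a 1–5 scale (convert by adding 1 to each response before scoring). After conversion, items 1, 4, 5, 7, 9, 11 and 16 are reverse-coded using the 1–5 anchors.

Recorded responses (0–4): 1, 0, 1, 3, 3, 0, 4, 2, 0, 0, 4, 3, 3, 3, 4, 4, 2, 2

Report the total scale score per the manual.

Convert to 1–5: 2, 1, 2, 4, 4, 1, 5, 3, 1, 1, 5, 4, 4, 4, 5, 5, 3, 3
Reverse-coded (reverse-coded value = 6 − response):
  item 1: 6 − 2 = 4
  item 4: 6 − 4 = 2
  item 5: 6 − 4 = 2
  item 7: 6 − 5 = 1
  item 9: 6 − 1 = 5
  item 11: 6 − 5 = 1
  item 16: 6 − 5 = 1
Scored: 4, 1, 2, 2, 2, 1, 1, 3, 5, 1, 1, 4, 4, 4, 5, 1, 3, 3
Total = 47

47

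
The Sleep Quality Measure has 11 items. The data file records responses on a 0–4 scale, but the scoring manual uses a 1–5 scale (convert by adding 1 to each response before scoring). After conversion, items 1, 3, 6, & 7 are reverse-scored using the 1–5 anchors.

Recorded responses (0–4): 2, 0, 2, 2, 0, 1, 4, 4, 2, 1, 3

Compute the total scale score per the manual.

30

Convert to 1–5: 3, 1, 3, 3, 1, 2, 5, 5, 3, 2, 4
Reverse-coded (reverse-coded value = 6 − response):
  item 1: 6 − 3 = 3
  item 3: 6 − 3 = 3
  item 6: 6 − 2 = 4
  item 7: 6 − 5 = 1
Scored: 3, 1, 3, 3, 1, 4, 1, 5, 3, 2, 4
Total = 30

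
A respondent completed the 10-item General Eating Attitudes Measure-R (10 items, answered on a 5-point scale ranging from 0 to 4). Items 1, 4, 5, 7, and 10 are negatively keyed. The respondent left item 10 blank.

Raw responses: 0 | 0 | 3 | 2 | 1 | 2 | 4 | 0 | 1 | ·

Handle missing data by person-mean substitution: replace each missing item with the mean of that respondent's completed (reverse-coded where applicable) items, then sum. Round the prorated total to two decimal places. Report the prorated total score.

16.67

Reverse-coded (reversed = (0+4) − raw = 4 − raw):
  item 1: 4 − 0 = 4
  item 4: 4 − 2 = 2
  item 5: 4 − 1 = 3
  item 7: 4 − 4 = 0
Completed scored items (9 of 10): 4, 0, 3, 2, 3, 2, 0, 0, 1; sum = 15.
Person mean = 15 / 9 ≈ 1.6667
Prorated total = (15 / 9) × 10 = 16.67 (to 2 dp)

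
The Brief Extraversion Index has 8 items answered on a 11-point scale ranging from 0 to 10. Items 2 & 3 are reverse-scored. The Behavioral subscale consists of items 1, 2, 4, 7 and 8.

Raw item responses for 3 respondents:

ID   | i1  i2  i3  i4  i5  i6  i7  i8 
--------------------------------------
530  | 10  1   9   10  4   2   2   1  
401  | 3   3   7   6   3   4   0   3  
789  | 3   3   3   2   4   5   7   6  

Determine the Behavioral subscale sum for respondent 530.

32

Respondent 530 raw: 10, 1, 9, 10, 4, 2, 2, 1.
Behavioral items: 1, 2, 4, 7, 8.
Reverse-coded (on a 0–10 scale, reversed = 10 − raw):
  item 1: 10
  item 2: 10 − 1 = 9
  item 4: 10
  item 7: 2
  item 8: 1
Sum = 10 + 9 + 10 + 2 + 1 = 32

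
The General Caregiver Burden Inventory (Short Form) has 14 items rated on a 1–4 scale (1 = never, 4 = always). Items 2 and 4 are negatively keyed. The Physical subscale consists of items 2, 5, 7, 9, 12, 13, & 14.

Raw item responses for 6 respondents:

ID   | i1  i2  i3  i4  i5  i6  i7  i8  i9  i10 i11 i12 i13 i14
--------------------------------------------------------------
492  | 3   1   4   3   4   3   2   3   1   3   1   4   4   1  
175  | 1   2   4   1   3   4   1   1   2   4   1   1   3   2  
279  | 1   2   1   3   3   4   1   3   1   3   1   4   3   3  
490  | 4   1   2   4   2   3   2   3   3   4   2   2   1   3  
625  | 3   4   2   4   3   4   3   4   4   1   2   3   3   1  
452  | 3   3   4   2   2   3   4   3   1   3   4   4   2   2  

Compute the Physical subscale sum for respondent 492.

Respondent 492 raw: 3, 1, 4, 3, 4, 3, 2, 3, 1, 3, 1, 4, 4, 1.
Physical items: 2, 5, 7, 9, 12, 13, 14.
Reverse-coded (reverse-coded value = 5 − response):
  item 2: 5 − 1 = 4
  item 5: 4
  item 7: 2
  item 9: 1
  item 12: 4
  item 13: 4
  item 14: 1
Sum = 4 + 4 + 2 + 1 + 4 + 4 + 1 = 20

20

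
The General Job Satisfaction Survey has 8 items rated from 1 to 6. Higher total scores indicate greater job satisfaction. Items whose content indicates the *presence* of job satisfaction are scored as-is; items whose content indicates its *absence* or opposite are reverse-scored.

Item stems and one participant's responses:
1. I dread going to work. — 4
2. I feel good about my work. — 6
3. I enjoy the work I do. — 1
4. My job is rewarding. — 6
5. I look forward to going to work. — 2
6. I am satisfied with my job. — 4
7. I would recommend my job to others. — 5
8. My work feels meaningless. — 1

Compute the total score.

Items 1, 8 describe the absence/opposite of job satisfaction → reverse-score.
reversed = (1+6) − raw = 7 − raw.
  item 1: 7 − 4 = 3
  item 2: 6
  item 3: 1
  item 4: 6
  item 5: 2
  item 6: 4
  item 7: 5
  item 8: 7 − 1 = 6
Total = 3 + 6 + 1 + 6 + 2 + 4 + 5 + 6 = 33

33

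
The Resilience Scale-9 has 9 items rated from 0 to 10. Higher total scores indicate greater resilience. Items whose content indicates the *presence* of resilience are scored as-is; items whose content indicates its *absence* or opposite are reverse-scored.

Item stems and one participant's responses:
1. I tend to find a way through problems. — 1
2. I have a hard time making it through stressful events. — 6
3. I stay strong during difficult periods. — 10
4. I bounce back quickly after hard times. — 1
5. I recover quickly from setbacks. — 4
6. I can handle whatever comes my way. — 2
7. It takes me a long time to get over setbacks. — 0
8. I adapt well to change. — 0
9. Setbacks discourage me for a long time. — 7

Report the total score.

35

Items 2, 7, 9 describe the absence/opposite of resilience → reverse-score.
reversed = (0+10) − raw = 10 − raw.
  item 1: 1
  item 2: 10 − 6 = 4
  item 3: 10
  item 4: 1
  item 5: 4
  item 6: 2
  item 7: 10 − 0 = 10
  item 8: 0
  item 9: 10 − 7 = 3
Total = 1 + 4 + 10 + 1 + 4 + 2 + 10 + 0 + 3 = 35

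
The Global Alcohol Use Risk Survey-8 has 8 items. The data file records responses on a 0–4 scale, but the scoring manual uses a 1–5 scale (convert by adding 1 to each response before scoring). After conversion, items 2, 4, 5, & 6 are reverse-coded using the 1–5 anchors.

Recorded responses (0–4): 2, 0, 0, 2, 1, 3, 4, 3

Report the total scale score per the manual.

27

Convert to 1–5: 3, 1, 1, 3, 2, 4, 5, 4
Reverse-coded (on a 1–5 scale, reversed = 6 − raw):
  item 2: 6 − 1 = 5
  item 4: 6 − 3 = 3
  item 5: 6 − 2 = 4
  item 6: 6 − 4 = 2
Scored: 3, 5, 1, 3, 4, 2, 5, 4
Total = 27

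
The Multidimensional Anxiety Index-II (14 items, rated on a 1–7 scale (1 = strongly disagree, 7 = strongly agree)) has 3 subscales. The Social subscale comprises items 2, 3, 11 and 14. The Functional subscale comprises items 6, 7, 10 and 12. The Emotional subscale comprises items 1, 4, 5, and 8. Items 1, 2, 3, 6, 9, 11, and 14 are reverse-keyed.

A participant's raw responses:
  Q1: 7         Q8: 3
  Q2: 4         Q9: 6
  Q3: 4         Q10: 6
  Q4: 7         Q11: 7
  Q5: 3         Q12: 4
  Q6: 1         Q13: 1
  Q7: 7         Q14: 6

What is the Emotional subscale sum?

Emotional items: 1, 4, 5, 8.
Of these, item 1 is reverse-keyed; reversed = (1+7) − raw = 8 − raw.
  item 1: 8 − 7 = 1
  item 4: 7
  item 5: 3
  item 8: 3
Sum = 1 + 7 + 3 + 3 = 14

14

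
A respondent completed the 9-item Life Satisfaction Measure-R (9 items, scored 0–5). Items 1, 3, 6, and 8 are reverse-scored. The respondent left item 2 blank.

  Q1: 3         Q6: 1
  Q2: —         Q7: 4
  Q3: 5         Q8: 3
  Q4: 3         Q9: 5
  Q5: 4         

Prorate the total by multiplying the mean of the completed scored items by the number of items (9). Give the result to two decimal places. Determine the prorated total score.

27.00

Reverse-coded (reversed = (0+5) − raw = 5 − raw):
  item 1: 5 − 3 = 2
  item 3: 5 − 5 = 0
  item 6: 5 − 1 = 4
  item 8: 5 − 3 = 2
Completed scored items (8 of 9): 2, 0, 3, 4, 4, 4, 2, 5; sum = 24.
Person mean = 24 / 8 ≈ 3.0000
Prorated total = (24 / 8) × 9 = 27.00 (to 2 dp)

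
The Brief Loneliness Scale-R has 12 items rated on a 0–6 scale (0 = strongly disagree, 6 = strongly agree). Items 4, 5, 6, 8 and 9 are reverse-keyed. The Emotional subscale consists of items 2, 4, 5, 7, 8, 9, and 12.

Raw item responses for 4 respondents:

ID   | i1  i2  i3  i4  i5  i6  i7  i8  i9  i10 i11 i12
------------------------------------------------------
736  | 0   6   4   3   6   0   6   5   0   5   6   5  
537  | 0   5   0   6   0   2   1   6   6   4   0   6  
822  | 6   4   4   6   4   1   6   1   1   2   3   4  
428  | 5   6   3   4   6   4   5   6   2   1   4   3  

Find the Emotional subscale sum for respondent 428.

Respondent 428 raw: 5, 6, 3, 4, 6, 4, 5, 6, 2, 1, 4, 3.
Emotional items: 2, 4, 5, 7, 8, 9, 12.
Reverse-coded (reversed = (0+6) − raw = 6 − raw):
  item 2: 6
  item 4: 6 − 4 = 2
  item 5: 6 − 6 = 0
  item 7: 5
  item 8: 6 − 6 = 0
  item 9: 6 − 2 = 4
  item 12: 3
Sum = 6 + 2 + 0 + 5 + 0 + 4 + 3 = 20

20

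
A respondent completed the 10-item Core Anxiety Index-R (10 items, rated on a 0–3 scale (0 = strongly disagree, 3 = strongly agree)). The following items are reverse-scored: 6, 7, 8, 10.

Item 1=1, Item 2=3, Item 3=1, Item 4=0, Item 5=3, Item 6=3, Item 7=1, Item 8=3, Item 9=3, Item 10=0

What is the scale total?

Reverse-scored items use 3 − raw:
  item 6: 3 − 3 = 0
  item 7: 3 − 1 = 2
  item 8: 3 − 3 = 0
  item 10: 3 − 0 = 3
Scored items: 1, 3, 1, 0, 3, 0, 2, 0, 3, 3
Total = 1 + 3 + 1 + 0 + 3 + 0 + 2 + 0 + 3 + 3 = 16

16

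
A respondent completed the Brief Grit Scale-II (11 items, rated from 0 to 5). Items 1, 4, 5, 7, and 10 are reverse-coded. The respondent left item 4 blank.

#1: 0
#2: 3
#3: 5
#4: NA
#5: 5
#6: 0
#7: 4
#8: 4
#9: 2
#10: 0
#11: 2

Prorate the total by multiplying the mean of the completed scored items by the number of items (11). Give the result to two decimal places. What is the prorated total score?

29.70

Reverse-coded (reversed = (0+5) − raw = 5 − raw):
  item 1: 5 − 0 = 5
  item 5: 5 − 5 = 0
  item 7: 5 − 4 = 1
  item 10: 5 − 0 = 5
Completed scored items (10 of 11): 5, 3, 5, 0, 0, 1, 4, 2, 5, 2; sum = 27.
Person mean = 27 / 10 ≈ 2.7000
Prorated total = (27 / 10) × 11 = 29.70 (to 2 dp)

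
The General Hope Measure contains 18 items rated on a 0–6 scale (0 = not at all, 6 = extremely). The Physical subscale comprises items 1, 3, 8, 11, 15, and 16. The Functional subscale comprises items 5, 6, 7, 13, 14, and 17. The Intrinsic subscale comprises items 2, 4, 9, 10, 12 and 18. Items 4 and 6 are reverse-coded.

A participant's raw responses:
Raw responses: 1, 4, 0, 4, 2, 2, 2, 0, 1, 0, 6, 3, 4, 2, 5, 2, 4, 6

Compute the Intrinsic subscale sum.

16

Intrinsic items: 2, 4, 9, 10, 12, 18.
Of these, item 4 is reverse-coded; reverse-coded value = 6 − response.
  item 2: 4
  item 4: 6 − 4 = 2
  item 9: 1
  item 10: 0
  item 12: 3
  item 18: 6
Sum = 4 + 2 + 1 + 0 + 3 + 6 = 16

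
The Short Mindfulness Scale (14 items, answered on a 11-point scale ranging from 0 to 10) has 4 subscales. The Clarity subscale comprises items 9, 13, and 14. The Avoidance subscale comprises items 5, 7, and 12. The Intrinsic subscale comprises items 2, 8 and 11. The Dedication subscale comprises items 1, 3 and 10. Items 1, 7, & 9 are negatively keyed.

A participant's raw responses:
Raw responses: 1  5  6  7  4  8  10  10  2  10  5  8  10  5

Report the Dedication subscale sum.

25

Dedication items: 1, 3, 10.
Of these, item 1 is negatively keyed; on a 0–10 scale, reversed = 10 − raw.
  item 1: 10 − 1 = 9
  item 3: 6
  item 10: 10
Sum = 9 + 6 + 10 = 25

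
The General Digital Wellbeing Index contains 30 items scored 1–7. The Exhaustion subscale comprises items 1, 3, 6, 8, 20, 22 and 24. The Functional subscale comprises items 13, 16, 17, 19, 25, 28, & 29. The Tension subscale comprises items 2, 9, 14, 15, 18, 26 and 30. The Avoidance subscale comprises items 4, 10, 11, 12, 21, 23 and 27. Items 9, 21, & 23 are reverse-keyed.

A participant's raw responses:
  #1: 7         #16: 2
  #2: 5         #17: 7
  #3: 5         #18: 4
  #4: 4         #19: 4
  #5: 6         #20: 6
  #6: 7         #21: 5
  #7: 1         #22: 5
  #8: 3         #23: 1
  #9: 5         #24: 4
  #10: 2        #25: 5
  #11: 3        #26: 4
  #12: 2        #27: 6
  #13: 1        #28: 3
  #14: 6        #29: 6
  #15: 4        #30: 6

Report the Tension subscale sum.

Tension items: 2, 9, 14, 15, 18, 26, 30.
Of these, item 9 is reverse-keyed; reversed = (1+7) − raw = 8 − raw.
  item 2: 5
  item 9: 8 − 5 = 3
  item 14: 6
  item 15: 4
  item 18: 4
  item 26: 4
  item 30: 6
Sum = 5 + 3 + 6 + 4 + 4 + 4 + 6 = 32

32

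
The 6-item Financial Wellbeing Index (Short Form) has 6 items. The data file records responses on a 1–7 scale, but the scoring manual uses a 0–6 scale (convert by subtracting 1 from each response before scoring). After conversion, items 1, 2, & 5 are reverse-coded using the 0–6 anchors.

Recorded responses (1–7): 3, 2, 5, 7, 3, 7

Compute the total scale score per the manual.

29

Convert to 0–6: 2, 1, 4, 6, 2, 6
Reverse-coded (reverse-coded value = 6 − response):
  item 1: 6 − 2 = 4
  item 2: 6 − 1 = 5
  item 5: 6 − 2 = 4
Scored: 4, 5, 4, 6, 4, 6
Total = 29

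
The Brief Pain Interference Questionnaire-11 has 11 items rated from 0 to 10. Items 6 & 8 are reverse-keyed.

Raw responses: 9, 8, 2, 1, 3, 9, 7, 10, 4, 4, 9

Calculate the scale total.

Reversing items 6 & 8 with 10 − raw:
Total = 9 + 8 + 2 + 1 + 3 + (10−9) + 7 + (10−10) + 4 + 4 + 9
      = 9 + 8 + 2 + 1 + 3 + 1 + 7 + 0 + 4 + 4 + 9 = 48

48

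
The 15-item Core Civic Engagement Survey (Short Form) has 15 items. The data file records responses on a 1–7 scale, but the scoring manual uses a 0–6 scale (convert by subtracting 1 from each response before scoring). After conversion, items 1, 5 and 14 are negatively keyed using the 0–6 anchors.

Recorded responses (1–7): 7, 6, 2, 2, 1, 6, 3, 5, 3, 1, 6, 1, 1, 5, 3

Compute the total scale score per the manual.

35

Convert to 0–6: 6, 5, 1, 1, 0, 5, 2, 4, 2, 0, 5, 0, 0, 4, 2
Reverse-coded (reversed = (0+6) − raw = 6 − raw):
  item 1: 6 − 6 = 0
  item 5: 6 − 0 = 6
  item 14: 6 − 4 = 2
Scored: 0, 5, 1, 1, 6, 5, 2, 4, 2, 0, 5, 0, 0, 2, 2
Total = 35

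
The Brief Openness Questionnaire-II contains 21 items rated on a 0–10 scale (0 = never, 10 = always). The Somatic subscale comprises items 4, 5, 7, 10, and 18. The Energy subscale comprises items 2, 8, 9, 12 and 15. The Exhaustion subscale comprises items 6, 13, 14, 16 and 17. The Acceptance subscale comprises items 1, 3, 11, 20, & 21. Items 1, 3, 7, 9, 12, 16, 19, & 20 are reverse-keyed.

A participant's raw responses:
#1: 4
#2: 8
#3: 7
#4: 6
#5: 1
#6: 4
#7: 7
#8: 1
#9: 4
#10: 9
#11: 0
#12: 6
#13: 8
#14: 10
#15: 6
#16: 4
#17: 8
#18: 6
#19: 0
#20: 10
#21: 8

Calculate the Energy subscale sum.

25

Energy items: 2, 8, 9, 12, 15.
Of these, items 9 & 12 are reverse-keyed; reverse-coded value = 10 − response.
  item 2: 8
  item 8: 1
  item 9: 10 − 4 = 6
  item 12: 10 − 6 = 4
  item 15: 6
Sum = 8 + 1 + 6 + 4 + 6 = 25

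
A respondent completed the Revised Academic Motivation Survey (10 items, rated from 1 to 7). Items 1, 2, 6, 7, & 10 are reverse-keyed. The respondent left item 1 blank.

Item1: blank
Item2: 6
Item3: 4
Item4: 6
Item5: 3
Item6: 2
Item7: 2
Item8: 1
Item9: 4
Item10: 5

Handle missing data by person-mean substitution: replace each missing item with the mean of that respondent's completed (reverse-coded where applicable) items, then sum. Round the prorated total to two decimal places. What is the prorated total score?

Reverse-coded (reverse-coded value = 8 − response):
  item 2: 8 − 6 = 2
  item 6: 8 − 2 = 6
  item 7: 8 − 2 = 6
  item 10: 8 − 5 = 3
Completed scored items (9 of 10): 2, 4, 6, 3, 6, 6, 1, 4, 3; sum = 35.
Person mean = 35 / 9 ≈ 3.8889
Prorated total = (35 / 9) × 10 = 38.89 (to 2 dp)

38.89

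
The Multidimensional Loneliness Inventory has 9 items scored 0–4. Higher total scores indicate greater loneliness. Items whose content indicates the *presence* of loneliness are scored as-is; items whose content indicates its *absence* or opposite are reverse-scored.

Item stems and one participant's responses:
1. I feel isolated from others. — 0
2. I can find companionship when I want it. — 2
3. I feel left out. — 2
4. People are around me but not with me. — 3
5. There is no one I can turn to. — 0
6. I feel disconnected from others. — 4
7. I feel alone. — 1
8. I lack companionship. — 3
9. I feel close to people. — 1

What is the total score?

18

Items 2, 9 describe the absence/opposite of loneliness → reverse-score.
on a 0–4 scale, reversed = 4 − raw.
  item 1: 0
  item 2: 4 − 2 = 2
  item 3: 2
  item 4: 3
  item 5: 0
  item 6: 4
  item 7: 1
  item 8: 3
  item 9: 4 − 1 = 3
Total = 0 + 2 + 2 + 3 + 0 + 4 + 1 + 3 + 3 = 18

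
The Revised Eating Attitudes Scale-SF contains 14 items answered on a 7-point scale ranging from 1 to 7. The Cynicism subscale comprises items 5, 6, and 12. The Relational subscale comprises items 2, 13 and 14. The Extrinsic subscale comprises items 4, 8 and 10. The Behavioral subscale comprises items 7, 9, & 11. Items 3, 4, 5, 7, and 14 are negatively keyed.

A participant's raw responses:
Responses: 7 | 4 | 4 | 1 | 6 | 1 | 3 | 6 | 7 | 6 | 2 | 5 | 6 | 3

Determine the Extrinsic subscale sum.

19

Extrinsic items: 4, 8, 10.
Of these, item 4 is negatively keyed; on a 1–7 scale, reversed = 8 − raw.
  item 4: 8 − 1 = 7
  item 8: 6
  item 10: 6
Sum = 7 + 6 + 6 = 19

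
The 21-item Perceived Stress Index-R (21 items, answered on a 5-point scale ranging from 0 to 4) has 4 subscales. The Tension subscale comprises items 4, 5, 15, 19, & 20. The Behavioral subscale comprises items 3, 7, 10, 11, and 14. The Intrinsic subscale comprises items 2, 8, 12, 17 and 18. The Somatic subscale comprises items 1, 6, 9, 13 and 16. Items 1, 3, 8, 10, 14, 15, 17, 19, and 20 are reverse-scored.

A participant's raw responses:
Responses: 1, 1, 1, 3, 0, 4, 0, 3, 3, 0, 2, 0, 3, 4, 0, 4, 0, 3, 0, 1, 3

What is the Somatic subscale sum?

17

Somatic items: 1, 6, 9, 13, 16.
Of these, item 1 is reverse-scored; reverse-coded value = 4 − response.
  item 1: 4 − 1 = 3
  item 6: 4
  item 9: 3
  item 13: 3
  item 16: 4
Sum = 3 + 4 + 3 + 3 + 4 = 17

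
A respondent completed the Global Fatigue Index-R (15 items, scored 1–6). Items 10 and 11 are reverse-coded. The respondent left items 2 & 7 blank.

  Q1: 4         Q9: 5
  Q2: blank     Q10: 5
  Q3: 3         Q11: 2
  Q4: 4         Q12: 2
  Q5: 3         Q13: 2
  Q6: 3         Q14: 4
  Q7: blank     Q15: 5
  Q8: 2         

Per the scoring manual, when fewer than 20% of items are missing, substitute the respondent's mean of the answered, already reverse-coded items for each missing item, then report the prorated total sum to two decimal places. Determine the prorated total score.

Reverse-coded (reversed = (1+6) − raw = 7 − raw):
  item 10: 7 − 5 = 2
  item 11: 7 − 2 = 5
Completed scored items (13 of 15): 4, 3, 4, 3, 3, 2, 5, 2, 5, 2, 2, 4, 5; sum = 44.
Person mean = 44 / 13 ≈ 3.3846
Prorated total = (44 / 13) × 15 = 50.77 (to 2 dp)

50.77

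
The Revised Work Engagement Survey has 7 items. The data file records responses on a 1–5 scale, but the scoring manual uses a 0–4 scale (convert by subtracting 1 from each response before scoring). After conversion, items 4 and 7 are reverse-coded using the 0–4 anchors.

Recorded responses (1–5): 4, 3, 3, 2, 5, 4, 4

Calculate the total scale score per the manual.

18

Convert to 0–4: 3, 2, 2, 1, 4, 3, 3
Reverse-coded (reverse-coded value = 4 − response):
  item 4: 4 − 1 = 3
  item 7: 4 − 3 = 1
Scored: 3, 2, 2, 3, 4, 3, 1
Total = 18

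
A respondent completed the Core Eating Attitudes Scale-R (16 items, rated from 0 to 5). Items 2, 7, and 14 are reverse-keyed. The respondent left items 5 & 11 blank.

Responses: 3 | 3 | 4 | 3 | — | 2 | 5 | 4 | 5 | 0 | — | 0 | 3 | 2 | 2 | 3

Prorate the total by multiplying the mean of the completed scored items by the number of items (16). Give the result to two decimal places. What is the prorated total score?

Reverse-coded (reverse-coded value = 5 − response):
  item 2: 5 − 3 = 2
  item 7: 5 − 5 = 0
  item 14: 5 − 2 = 3
Completed scored items (14 of 16): 3, 2, 4, 3, 2, 0, 4, 5, 0, 0, 3, 3, 2, 3; sum = 34.
Person mean = 34 / 14 ≈ 2.4286
Prorated total = (34 / 14) × 16 = 38.86 (to 2 dp)

38.86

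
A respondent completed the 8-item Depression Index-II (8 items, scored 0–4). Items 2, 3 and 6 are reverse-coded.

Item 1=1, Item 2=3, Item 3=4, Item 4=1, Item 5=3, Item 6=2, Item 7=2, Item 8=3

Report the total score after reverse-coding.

13

Reversing items 2, 3 and 6 with 4 − raw:
Total = 1 + (4−3) + (4−4) + 1 + 3 + (4−2) + 2 + 3
      = 1 + 1 + 0 + 1 + 3 + 2 + 2 + 3 = 13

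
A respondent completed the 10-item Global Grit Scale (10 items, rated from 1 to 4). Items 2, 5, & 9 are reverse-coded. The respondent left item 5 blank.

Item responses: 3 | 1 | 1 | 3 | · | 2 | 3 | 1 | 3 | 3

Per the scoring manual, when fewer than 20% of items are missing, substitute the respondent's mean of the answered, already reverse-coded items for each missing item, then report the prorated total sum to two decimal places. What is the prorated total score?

24.44

Reverse-coded (reverse-coded value = 5 − response):
  item 2: 5 − 1 = 4
  item 9: 5 − 3 = 2
Completed scored items (9 of 10): 3, 4, 1, 3, 2, 3, 1, 2, 3; sum = 22.
Person mean = 22 / 9 ≈ 2.4444
Prorated total = (22 / 9) × 10 = 24.44 (to 2 dp)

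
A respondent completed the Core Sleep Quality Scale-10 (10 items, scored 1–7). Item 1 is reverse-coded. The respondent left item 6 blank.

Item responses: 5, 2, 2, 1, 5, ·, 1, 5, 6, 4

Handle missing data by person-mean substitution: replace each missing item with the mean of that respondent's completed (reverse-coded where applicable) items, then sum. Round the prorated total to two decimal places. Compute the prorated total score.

Reverse-coded (reverse-coded value = 8 − response):
  item 1: 8 − 5 = 3
Completed scored items (9 of 10): 3, 2, 2, 1, 5, 1, 5, 6, 4; sum = 29.
Person mean = 29 / 9 ≈ 3.2222
Prorated total = (29 / 9) × 10 = 32.22 (to 2 dp)

32.22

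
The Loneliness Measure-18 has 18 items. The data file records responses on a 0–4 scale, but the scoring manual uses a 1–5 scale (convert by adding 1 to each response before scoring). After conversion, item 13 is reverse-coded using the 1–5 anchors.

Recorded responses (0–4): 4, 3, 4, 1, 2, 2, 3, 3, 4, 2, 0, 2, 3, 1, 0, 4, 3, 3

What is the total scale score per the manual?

Convert to 1–5: 5, 4, 5, 2, 3, 3, 4, 4, 5, 3, 1, 3, 4, 2, 1, 5, 4, 4
Reverse-coded (on a 1–5 scale, reversed = 6 − raw):
  item 13: 6 − 4 = 2
Scored: 5, 4, 5, 2, 3, 3, 4, 4, 5, 3, 1, 3, 2, 2, 1, 5, 4, 4
Total = 60

60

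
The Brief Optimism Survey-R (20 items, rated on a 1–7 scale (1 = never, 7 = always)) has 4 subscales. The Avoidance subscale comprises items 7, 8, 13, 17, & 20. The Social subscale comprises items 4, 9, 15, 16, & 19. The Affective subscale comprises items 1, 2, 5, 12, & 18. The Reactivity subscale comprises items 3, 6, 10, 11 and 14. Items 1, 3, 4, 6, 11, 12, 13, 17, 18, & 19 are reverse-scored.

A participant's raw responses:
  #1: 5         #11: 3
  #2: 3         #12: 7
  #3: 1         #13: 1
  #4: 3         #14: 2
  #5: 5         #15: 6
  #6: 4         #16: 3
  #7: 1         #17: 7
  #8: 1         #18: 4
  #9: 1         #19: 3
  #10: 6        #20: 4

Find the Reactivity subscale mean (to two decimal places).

Reactivity items: 3, 6, 10, 11, 14.
Of these, items 3, 6, & 11 are reverse-scored; reversed = (1+7) − raw = 8 − raw.
  item 3: 8 − 1 = 7
  item 6: 8 − 4 = 4
  item 10: 6
  item 11: 8 − 3 = 5
  item 14: 2
Sum = 7 + 4 + 6 + 5 + 2 = 24
Mean = 24 / 5 = 4.80

4.80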